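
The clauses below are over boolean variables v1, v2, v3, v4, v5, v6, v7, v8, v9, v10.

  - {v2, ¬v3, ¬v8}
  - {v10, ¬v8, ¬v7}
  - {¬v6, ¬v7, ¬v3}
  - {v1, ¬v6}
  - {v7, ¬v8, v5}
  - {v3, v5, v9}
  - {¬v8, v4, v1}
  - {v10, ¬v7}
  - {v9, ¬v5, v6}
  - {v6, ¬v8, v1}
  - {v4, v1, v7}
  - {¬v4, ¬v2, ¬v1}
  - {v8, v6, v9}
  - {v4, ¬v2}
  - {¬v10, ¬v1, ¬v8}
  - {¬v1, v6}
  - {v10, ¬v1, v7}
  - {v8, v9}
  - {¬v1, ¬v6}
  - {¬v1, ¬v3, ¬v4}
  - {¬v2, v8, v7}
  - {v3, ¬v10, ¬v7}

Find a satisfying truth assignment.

v1 = False  v2 = False  v3 = True  v4 = False  v5 = False  v6 = False  v7 = True  v8 = False  v9 = True  v10 = True

Pure literal: v9 appears only positively; assign v9 = True.
Set v1 = False and propagate.
  then v6 is forced to False.
  then v8 is forced to False.
Set v2 = False and propagate.
For the remaining variables, v3 = True, v4 = False, v5 = False, v7 = True, v10 = True works.
Every clause has at least one true literal under this assignment.
Check each clause:
  1. {¬v8, ¬v3, v2} — ¬v8 is true.
  2. {¬v7, v10, ¬v8} — ¬v8 is true.
  3. {¬v6, ¬v7, ¬v3} — ¬v6 is true.
  4. {¬v6, v1} — ¬v6 is true.
  5. {v5, ¬v8, v7} — ¬v8 is true.
  6. {v9, v3, v5} — v9 is true.
  7. {v4, ¬v8, v1} — ¬v8 is true.
  8. {v10, ¬v7} — v10 is true.
  9. {¬v5, v9, v6} — v9 is true.
  10. {v1, v6, ¬v8} — ¬v8 is true.
  11. {v7, v4, v1} — v7 is true.
  12. {¬v1, ¬v4, ¬v2} — ¬v4 is true.
  13. {v6, v8, v9} — v9 is true.
  14. {¬v2, v4} — ¬v2 is true.
  15. {¬v10, ¬v8, ¬v1} — ¬v8 is true.
  16. {v6, ¬v1} — ¬v1 is true.
  17. {v10, ¬v1, v7} — v10 is true.
  18. {v9, v8} — v9 is true.
  19. {¬v1, ¬v6} — ¬v6 is true.
  20. {¬v3, ¬v4, ¬v1} — ¬v4 is true.
  21. {v7, ¬v2, v8} — ¬v2 is true.
  22. {¬v7, ¬v10, v3} — v3 is true.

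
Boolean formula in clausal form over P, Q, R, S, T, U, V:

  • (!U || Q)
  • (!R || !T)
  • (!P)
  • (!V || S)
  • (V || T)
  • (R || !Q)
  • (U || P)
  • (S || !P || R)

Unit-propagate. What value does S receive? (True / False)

True

(!P) stands alone — P = False.
(P || U): since P = False, the clause reduces to (U). U = True.
In (!U || Q), !U is now false; Q must hold, so Q = True.
In (!Q || R), !Q is now false; R must hold, so R = True.
(!T || !R) with R = True leaves only !T, so T = False.
From (V || T) and T = False: V = True.
In (S || !V), !V is now false; S must hold, so S = True.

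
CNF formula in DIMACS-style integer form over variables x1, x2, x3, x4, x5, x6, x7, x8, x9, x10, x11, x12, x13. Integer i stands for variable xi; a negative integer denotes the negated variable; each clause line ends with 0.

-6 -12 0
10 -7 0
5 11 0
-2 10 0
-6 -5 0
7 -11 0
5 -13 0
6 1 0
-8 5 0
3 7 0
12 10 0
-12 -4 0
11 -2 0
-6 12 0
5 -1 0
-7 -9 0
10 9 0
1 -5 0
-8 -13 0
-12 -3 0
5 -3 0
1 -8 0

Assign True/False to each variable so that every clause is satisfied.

x1=T, x2=F, x3=F, x4=F, x5=T, x6=F, x7=T, x8=F, x9=F, x10=T, x11=T, x12=F, x13=F

Check each clause:
  1. (NOT x12 OR NOT x6) — NOT x6 is true.
  2. (NOT x7 OR x10) — x10 is true.
  3. (x11 OR x5) — x11 is true.
  4. (x10 OR NOT x2) — x10 is true.
  5. (NOT x5 OR NOT x6) — NOT x6 is true.
  6. (NOT x11 OR x7) — x7 is true.
  7. (NOT x13 OR x5) — NOT x13 is true.
  8. (x1 OR x6) — x1 is true.
  9. (x5 OR NOT x8) — NOT x8 is true.
  10. (x3 OR x7) — x7 is true.
  11. (x12 OR x10) — x10 is true.
  12. (NOT x4 OR NOT x12) — NOT x12 is true.
  13. (NOT x2 OR x11) — x11 is true.
  14. (NOT x6 OR x12) — NOT x6 is true.
  15. (NOT x1 OR x5) — x5 is true.
  16. (NOT x9 OR NOT x7) — NOT x9 is true.
  17. (x9 OR x10) — x10 is true.
  18. (x1 OR NOT x5) — x1 is true.
  19. (NOT x13 OR NOT x8) — NOT x8 is true.
  20. (NOT x3 OR NOT x12) — NOT x12 is true.
  21. (x5 OR NOT x3) — NOT x3 is true.
  22. (x1 OR NOT x8) — NOT x8 is true.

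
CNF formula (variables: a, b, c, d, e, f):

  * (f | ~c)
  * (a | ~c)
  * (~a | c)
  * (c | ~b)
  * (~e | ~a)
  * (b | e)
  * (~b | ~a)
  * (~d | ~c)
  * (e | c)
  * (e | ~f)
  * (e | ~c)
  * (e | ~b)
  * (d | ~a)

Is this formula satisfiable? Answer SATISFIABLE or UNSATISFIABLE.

Try a = False.
  then c is forced to False.
  then b is forced to False.
  then e is forced to True.
d, f are now unconstrained; take d = True, f = False.
So a=0, b=0, c=0, d=1, e=1, f=0 is a satisfying assignment.

SATISFIABLE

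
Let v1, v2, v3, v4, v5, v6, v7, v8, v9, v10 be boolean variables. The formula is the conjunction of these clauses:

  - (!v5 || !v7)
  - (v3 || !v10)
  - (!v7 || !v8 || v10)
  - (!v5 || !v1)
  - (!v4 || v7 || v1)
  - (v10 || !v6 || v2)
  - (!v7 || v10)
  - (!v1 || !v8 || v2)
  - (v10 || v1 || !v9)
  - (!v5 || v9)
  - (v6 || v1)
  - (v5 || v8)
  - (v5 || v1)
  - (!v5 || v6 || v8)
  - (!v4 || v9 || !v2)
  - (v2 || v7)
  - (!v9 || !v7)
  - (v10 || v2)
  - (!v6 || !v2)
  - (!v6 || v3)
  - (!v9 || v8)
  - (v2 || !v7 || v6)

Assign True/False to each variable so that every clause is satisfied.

v1=T, v2=T, v3=F, v4=F, v5=F, v6=F, v7=F, v8=T, v9=T, v10=F

Pure literal: v4 appears only negated; assign v4 = False.
Branch on v1: take v1 = True.
  then v5 is forced to False.
  then v8 is forced to True.
  then v2 is forced to True.
  then v6 is forced to False.
For the remaining variables, v3 = False, v7 = False, v9 = True, v10 = False works.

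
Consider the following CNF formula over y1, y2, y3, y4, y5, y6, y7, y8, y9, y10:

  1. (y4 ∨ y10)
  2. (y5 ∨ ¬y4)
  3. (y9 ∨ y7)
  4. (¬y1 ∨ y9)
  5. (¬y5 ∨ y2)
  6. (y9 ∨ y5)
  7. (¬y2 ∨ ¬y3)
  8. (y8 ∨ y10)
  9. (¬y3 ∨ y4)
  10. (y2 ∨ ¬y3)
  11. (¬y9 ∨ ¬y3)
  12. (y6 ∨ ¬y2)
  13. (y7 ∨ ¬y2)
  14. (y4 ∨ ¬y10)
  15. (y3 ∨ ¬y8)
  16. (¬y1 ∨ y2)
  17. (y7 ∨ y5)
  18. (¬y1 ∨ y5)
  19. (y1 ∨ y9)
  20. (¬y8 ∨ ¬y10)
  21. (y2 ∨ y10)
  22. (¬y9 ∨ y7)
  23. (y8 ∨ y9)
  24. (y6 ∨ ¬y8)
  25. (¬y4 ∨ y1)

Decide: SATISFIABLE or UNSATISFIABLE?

SATISFIABLE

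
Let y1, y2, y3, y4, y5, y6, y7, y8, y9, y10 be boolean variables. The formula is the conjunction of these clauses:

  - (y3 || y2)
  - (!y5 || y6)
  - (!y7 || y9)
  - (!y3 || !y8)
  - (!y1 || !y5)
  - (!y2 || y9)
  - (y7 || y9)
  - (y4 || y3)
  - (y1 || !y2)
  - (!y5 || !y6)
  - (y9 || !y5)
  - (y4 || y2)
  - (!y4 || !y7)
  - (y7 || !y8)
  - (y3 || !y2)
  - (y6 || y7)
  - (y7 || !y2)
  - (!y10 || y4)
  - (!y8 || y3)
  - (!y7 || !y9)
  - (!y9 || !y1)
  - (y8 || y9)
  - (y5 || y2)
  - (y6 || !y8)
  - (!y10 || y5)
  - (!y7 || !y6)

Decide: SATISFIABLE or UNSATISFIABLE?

UNSATISFIABLE

y7 = True:
  propagation gives y9=True; an empty clause results — contradiction.
y7 = False:
  propagation gives y9=True, y8=False, y6=True, y5=False; an empty clause results — contradiction.
Every branch closes, so no satisfying assignment exists.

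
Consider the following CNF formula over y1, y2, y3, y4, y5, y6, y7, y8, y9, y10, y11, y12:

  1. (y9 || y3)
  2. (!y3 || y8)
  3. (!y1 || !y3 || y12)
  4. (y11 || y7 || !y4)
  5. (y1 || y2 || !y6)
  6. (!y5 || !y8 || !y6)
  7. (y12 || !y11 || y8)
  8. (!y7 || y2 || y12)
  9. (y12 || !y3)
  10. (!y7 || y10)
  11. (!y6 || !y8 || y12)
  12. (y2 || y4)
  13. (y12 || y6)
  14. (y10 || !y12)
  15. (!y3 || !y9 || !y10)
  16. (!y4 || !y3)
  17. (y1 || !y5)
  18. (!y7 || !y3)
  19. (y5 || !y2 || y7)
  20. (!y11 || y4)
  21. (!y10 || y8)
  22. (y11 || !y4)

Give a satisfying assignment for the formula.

y1=True, y2=False, y3=False, y4=True, y5=False, y6=True, y7=False, y8=True, y9=True, y10=True, y11=True, y12=True

Try y1 = True.
Try y2 = False.
  then y4 is forced to True.
  then y3 is forced to False.
  then y9 is forced to True.
  then y11 is forced to True.
Try y5 = False.
The remaining clauses are satisfied by y6 = True, y7 = False, y8 = True, y10 = True, y12 = True.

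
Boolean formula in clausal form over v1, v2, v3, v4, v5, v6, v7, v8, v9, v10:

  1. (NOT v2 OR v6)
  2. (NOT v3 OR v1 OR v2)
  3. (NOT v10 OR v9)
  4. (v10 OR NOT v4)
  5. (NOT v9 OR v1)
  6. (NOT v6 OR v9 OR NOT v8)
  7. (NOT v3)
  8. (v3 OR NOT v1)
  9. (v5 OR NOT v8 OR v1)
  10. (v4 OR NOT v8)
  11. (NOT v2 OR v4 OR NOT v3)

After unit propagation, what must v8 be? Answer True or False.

(NOT v3) is a unit clause: v3 = False.
(NOT v1 OR v3) with v3 = False leaves only NOT v1, so v1 = False.
From (NOT v9 OR v1) and v1 = False: v9 = False.
In (NOT v10 OR v9), v9 is now false; NOT v10 must hold, so v10 = False.
In (NOT v4 OR v10), v10 is now false; NOT v4 must hold, so v4 = False.
(v4 OR NOT v8) with v4 = False leaves only NOT v8, so v8 = False.

False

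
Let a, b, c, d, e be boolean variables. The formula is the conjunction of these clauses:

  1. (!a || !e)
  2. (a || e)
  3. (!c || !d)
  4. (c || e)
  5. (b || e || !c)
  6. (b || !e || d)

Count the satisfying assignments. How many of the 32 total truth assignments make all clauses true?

5

The models are:
  a=0 b=0 c=0 d=1 e=1
  a=0 b=1 c=0 d=0 e=1
  a=0 b=1 c=0 d=1 e=1
  a=0 b=1 c=1 d=0 e=1
  a=1 b=1 c=1 d=0 e=0
That's 5 in total.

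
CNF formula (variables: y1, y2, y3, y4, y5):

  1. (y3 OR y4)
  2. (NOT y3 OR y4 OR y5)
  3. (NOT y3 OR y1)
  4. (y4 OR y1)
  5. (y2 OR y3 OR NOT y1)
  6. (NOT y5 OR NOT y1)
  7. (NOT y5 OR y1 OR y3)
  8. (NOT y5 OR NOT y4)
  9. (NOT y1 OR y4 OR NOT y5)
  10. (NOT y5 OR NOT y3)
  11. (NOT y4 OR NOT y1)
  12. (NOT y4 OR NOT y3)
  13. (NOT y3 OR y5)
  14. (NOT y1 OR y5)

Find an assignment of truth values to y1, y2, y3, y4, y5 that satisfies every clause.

y1=F  y2=F  y3=F  y4=T  y5=F

Check each clause:
  1. (y4 OR y3) — y4 is true.
  2. (y5 OR NOT y3 OR y4) — y4 is true.
  3. (y1 OR NOT y3) — NOT y3 is true.
  4. (y4 OR y1) — y4 is true.
  5. (NOT y1 OR y3 OR y2) — NOT y1 is true.
  6. (NOT y5 OR NOT y1) — NOT y5 is true.
  7. (NOT y5 OR y3 OR y1) — NOT y5 is true.
  8. (NOT y4 OR NOT y5) — NOT y5 is true.
  9. (NOT y1 OR NOT y5 OR y4) — NOT y5 is true.
  10. (NOT y5 OR NOT y3) — NOT y5 is true.
  11. (NOT y1 OR NOT y4) — NOT y1 is true.
  12. (NOT y4 OR NOT y3) — NOT y3 is true.
  13. (NOT y3 OR y5) — NOT y3 is true.
  14. (NOT y1 OR y5) — NOT y1 is true.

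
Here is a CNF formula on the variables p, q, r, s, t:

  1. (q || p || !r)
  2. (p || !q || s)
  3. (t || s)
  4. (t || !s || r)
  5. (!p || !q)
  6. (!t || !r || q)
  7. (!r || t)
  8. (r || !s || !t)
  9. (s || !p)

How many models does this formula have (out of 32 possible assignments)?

2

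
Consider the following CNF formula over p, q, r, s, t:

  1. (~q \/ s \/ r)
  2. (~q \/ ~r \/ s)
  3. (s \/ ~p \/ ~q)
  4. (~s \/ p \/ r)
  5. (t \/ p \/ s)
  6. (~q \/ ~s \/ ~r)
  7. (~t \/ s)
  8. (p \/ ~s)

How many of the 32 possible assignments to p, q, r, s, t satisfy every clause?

Case analysis on s and p:
  s=T, p=T: t free; 3 ways for (q,r) × 2^1 = 6.
  s=T, p=F: a clause becomes empty — 0.
  s=F, p=T: remaining (q,r,t) ∈ {(F,F,F); (F,T,F)} — 2.
  s=F, p=F: a clause becomes empty — 0.
Total: 6 + 0 + 2 + 0 = 8.

8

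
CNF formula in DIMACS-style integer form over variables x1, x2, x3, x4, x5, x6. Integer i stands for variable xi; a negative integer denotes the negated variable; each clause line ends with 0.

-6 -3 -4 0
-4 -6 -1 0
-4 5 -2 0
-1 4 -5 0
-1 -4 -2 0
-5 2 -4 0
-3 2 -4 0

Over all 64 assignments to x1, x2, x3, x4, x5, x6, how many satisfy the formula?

30

Case analysis on x4 and x2:
  x4=1, x2=1: remaining (x1,x3,x5,x6) ∈ {(0,0,1,0); (0,0,1,1); (0,1,1,0)} — 3.
  x4=1, x2=0: remaining (x1,x3,x5,x6) ∈ {(0,0,0,0); (0,0,0,1); (1,0,0,0)} — 3.
  x4=0, x2=1: x3, x6 free; 3 ways for (x1,x5) × 2^2 = 12.
  x4=0, x2=0: x3, x6 free; 3 ways for (x1,x5) × 2^2 = 12.
Total: 3 + 3 + 12 + 12 = 30.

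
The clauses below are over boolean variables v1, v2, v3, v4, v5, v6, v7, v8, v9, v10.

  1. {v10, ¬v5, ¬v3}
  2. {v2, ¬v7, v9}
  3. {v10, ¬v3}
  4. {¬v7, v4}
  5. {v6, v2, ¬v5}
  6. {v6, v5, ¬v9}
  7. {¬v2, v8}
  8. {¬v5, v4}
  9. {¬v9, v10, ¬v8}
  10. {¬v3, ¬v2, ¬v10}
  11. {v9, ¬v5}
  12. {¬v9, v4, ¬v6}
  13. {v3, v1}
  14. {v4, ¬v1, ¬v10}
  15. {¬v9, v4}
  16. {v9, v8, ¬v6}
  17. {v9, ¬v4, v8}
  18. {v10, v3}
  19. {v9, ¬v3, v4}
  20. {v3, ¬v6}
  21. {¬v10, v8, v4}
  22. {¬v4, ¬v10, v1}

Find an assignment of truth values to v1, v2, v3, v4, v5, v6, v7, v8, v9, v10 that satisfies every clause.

v1 = True, v2 = False, v3 = True, v4 = True, v5 = False, v6 = False, v7 = False, v8 = True, v9 = False, v10 = True

Check each clause:
  1. {¬v5, ¬v3, v10} — v10 is true.
  2. {v2, v9, ¬v7} — ¬v7 is true.
  3. {v10, ¬v3} — v10 is true.
  4. {v4, ¬v7} — ¬v7 is true.
  5. {v6, v2, ¬v5} — ¬v5 is true.
  6. {v6, v5, ¬v9} — ¬v9 is true.
  7. {¬v2, v8} — v8 is true.
  8. {¬v5, v4} — ¬v5 is true.
  9. {¬v8, v10, ¬v9} — v10 is true.
  10. {¬v3, ¬v10, ¬v2} — ¬v2 is true.
  11. {v9, ¬v5} — ¬v5 is true.
  12. {¬v6, v4, ¬v9} — ¬v6 is true.
  13. {v1, v3} — v1 is true.
  14. {¬v1, ¬v10, v4} — v4 is true.
  15. {v4, ¬v9} — v4 is true.
  16. {v8, v9, ¬v6} — v8 is true.
  17. {v8, v9, ¬v4} — v8 is true.
  18. {v3, v10} — v10 is true.
  19. {v9, v4, ¬v3} — v4 is true.
  20. {¬v6, v3} — ¬v6 is true.
  21. {v8, v4, ¬v10} — v8 is true.
  22. {¬v4, v1, ¬v10} — v1 is true.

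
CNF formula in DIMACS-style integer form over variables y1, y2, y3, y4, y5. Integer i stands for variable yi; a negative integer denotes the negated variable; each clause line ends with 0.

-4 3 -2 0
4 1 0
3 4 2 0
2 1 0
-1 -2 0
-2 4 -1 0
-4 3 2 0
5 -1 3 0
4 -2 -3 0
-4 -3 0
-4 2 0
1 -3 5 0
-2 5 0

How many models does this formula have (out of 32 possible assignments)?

The models are:
  y1=1 y2=0 y3=1 y4=0 y5=0
  y1=1 y2=0 y3=1 y4=0 y5=1
That's 2 in total.

2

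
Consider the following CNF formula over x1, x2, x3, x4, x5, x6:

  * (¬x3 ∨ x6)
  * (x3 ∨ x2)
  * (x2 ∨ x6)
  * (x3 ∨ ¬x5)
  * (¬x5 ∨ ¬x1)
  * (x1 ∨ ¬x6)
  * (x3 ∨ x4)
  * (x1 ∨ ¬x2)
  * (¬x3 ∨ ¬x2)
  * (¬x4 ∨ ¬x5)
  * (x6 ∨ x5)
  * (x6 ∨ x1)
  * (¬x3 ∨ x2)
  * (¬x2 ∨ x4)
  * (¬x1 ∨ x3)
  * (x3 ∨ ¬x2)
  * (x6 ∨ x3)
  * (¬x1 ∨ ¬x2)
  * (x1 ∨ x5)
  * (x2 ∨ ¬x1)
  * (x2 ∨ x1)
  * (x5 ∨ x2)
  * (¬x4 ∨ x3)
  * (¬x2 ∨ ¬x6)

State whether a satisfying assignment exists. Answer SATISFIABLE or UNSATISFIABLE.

UNSATISFIABLE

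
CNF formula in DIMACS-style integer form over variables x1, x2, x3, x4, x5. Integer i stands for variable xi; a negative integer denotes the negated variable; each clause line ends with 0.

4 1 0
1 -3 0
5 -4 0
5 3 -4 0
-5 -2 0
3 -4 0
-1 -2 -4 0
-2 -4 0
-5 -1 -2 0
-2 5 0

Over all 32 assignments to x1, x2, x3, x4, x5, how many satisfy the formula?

The models are:
  x1=1 x2=0 x3=0 x4=0 x5=0
  x1=1 x2=0 x3=0 x4=0 x5=1
  x1=1 x2=0 x3=1 x4=0 x5=0
  x1=1 x2=0 x3=1 x4=0 x5=1
  x1=1 x2=0 x3=1 x4=1 x5=1
That's 5 in total.

5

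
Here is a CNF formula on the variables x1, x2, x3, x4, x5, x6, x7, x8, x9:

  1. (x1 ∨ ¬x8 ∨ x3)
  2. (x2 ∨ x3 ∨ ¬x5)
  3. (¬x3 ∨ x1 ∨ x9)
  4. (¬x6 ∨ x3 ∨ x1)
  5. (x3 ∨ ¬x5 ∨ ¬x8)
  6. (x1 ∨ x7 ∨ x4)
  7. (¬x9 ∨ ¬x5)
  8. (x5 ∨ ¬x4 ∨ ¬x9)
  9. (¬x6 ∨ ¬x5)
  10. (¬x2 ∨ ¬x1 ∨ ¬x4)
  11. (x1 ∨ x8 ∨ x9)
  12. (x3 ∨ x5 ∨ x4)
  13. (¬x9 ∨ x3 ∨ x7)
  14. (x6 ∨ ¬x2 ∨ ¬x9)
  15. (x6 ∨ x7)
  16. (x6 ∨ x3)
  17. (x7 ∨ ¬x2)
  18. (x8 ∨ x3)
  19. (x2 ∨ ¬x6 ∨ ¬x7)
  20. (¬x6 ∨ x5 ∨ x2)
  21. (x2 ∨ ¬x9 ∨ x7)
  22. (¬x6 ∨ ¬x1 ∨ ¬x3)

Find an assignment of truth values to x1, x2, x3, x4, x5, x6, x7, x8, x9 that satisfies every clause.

x1=1, x2=0, x3=1, x4=0, x5=0, x6=0, x7=1, x8=0, x9=0

Check each clause:
  1. (x1 ∨ ¬x8 ∨ x3) — ¬x8 is true.
  2. (x3 ∨ x2 ∨ ¬x5) — x3 is true.
  3. (x9 ∨ x1 ∨ ¬x3) — x1 is true.
  4. (x3 ∨ x1 ∨ ¬x6) — x1 is true.
  5. (¬x8 ∨ ¬x5 ∨ x3) — ¬x8 is true.
  6. (x7 ∨ x1 ∨ x4) — x1 is true.
  7. (¬x9 ∨ ¬x5) — ¬x5 is true.
  8. (¬x4 ∨ x5 ∨ ¬x9) — ¬x4 is true.
  9. (¬x6 ∨ ¬x5) — ¬x6 is true.
  10. (¬x2 ∨ ¬x1 ∨ ¬x4) — ¬x4 is true.
  11. (x9 ∨ x1 ∨ x8) — x1 is true.
  12. (x3 ∨ x4 ∨ x5) — x3 is true.
  13. (x7 ∨ ¬x9 ∨ x3) — x3 is true.
  14. (¬x2 ∨ x6 ∨ ¬x9) — ¬x2 is true.
  15. (x7 ∨ x6) — x7 is true.
  16. (x6 ∨ x3) — x3 is true.
  17. (x7 ∨ ¬x2) — ¬x2 is true.
  18. (x3 ∨ x8) — x3 is true.
  19. (x2 ∨ ¬x7 ∨ ¬x6) — ¬x6 is true.
  20. (x5 ∨ ¬x6 ∨ x2) — ¬x6 is true.
  21. (¬x9 ∨ x2 ∨ x7) — ¬x9 is true.
  22. (¬x3 ∨ ¬x6 ∨ ¬x1) — ¬x6 is true.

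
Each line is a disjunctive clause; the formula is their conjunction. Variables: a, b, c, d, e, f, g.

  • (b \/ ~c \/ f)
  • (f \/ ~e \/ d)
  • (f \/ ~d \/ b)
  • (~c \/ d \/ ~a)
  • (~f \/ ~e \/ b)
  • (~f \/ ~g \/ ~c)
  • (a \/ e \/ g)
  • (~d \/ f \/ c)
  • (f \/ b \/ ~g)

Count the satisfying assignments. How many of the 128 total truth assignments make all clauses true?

37

Split on f, then b.
  f=T, b=T: 18 of the 32 assignments to (a,c,d,e,g) work.
  f=T, b=F: 7 of the 32 assignments to (a,c,d,e,g) work.
  f=F, b=T: 11 of the 32 assignments to (a,c,d,e,g) work.
  f=F, b=F: remaining (a,c,d,e,g) ∈ {(T,F,F,F,F)} — 1.
Total: 18 + 7 + 11 + 1 = 37.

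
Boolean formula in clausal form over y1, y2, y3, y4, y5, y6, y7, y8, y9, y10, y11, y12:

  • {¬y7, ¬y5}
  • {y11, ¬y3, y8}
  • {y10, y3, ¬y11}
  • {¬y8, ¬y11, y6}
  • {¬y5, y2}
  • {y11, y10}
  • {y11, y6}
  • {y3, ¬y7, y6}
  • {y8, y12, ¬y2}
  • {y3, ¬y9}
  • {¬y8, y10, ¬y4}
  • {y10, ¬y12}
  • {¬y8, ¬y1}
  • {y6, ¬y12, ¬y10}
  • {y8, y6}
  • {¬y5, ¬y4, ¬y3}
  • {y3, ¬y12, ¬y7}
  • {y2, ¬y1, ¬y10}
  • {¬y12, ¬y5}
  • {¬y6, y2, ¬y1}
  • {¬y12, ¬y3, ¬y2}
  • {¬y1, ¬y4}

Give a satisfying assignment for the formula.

y1 occurs only negated in the remaining clauses — set y1 = False.
y5 occurs only negated in the remaining clauses — set y5 = False.
Try y2 = False.
For the remaining variables, y3 = True, y4 = True, y6 = True, y7 = True, y8 = True, y9 = True, y10 = True, y11 = False, y12 = True works.
Every clause has at least one true literal under this assignment.

y1=False, y2=False, y3=True, y4=True, y5=False, y6=True, y7=True, y8=True, y9=True, y10=True, y11=False, y12=True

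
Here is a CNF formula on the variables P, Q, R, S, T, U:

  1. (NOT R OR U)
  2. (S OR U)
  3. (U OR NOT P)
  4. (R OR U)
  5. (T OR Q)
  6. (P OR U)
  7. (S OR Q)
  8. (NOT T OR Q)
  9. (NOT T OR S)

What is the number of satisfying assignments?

12

Case analysis on U and Q:
  U=1, Q=1: P, R free; 3 ways for (S,T) × 2^2 = 12.
  U=1, Q=0: a clause becomes empty — 0.
  U=0, Q=1: a clause becomes empty — 0.
  U=0, Q=0: a clause becomes empty — 0.
Total: 12 + 0 + 0 + 0 = 12.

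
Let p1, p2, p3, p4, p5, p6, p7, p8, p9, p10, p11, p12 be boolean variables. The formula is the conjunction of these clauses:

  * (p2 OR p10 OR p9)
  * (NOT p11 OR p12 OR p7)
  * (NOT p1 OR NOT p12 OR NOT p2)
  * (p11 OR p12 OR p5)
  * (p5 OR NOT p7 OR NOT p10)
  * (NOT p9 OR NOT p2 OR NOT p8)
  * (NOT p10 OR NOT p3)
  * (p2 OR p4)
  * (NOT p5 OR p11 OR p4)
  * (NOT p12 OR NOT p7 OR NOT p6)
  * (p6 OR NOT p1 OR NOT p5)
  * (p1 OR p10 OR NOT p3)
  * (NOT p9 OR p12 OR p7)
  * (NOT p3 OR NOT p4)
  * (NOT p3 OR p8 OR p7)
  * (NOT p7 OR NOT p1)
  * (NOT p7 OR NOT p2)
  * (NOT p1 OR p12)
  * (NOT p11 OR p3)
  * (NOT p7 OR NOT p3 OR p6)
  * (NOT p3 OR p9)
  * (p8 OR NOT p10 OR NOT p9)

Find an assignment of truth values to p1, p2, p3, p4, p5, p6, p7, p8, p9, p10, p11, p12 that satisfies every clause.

p1=False, p2=False, p3=False, p4=True, p5=True, p6=False, p7=False, p8=False, p9=False, p10=True, p11=False, p12=False

Check each clause:
  1. (p10 OR p2 OR p9) — p10 is true.
  2. (p12 OR p7 OR NOT p11) — NOT p11 is true.
  3. (NOT p1 OR NOT p2 OR NOT p12) — NOT p12 is true.
  4. (p12 OR p5 OR p11) — p5 is true.
  5. (p5 OR NOT p10 OR NOT p7) — NOT p7 is true.
  6. (NOT p9 OR NOT p8 OR NOT p2) — NOT p8 is true.
  7. (NOT p3 OR NOT p10) — NOT p3 is true.
  8. (p2 OR p4) — p4 is true.
  9. (p11 OR NOT p5 OR p4) — p4 is true.
  10. (NOT p12 OR NOT p7 OR NOT p6) — NOT p7 is true.
  11. (p6 OR NOT p5 OR NOT p1) — NOT p1 is true.
  12. (NOT p3 OR p1 OR p10) — p10 is true.
  13. (p7 OR p12 OR NOT p9) — NOT p9 is true.
  14. (NOT p3 OR NOT p4) — NOT p3 is true.
  15. (p7 OR p8 OR NOT p3) — NOT p3 is true.
  16. (NOT p7 OR NOT p1) — NOT p7 is true.
  17. (NOT p7 OR NOT p2) — NOT p7 is true.
  18. (p12 OR NOT p1) — NOT p1 is true.
  19. (NOT p11 OR p3) — NOT p11 is true.
  20. (NOT p3 OR p6 OR NOT p7) — NOT p7 is true.
  21. (NOT p3 OR p9) — NOT p3 is true.
  22. (NOT p9 OR p8 OR NOT p10) — NOT p9 is true.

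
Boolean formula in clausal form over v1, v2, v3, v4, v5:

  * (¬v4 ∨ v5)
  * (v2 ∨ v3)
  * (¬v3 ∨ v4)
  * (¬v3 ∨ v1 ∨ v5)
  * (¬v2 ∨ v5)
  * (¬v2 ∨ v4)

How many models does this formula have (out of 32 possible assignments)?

6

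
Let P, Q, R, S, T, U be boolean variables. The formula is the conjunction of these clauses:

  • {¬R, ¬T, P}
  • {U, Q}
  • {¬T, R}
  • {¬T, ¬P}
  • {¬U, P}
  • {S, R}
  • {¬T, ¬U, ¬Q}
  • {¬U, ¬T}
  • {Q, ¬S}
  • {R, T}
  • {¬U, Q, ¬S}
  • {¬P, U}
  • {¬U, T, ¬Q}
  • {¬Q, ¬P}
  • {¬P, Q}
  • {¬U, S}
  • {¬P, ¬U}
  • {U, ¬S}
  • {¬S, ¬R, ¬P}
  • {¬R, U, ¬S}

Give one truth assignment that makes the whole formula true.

P=F  Q=T  R=T  S=F  T=F  U=F

Try P = False.
  then U is forced to False.
  then Q is forced to True.
  then S is forced to False.
  then R is forced to True.
  then T is forced to False.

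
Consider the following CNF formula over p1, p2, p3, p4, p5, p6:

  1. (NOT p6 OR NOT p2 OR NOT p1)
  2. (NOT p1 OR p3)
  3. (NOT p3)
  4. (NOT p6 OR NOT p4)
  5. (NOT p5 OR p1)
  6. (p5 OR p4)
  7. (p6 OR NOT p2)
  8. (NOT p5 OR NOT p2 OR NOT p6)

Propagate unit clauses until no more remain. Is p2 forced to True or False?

Unit clause (NOT p3) sets p3 = False.
From (p3 OR NOT p1) and p3 = False: p1 = False.
In (NOT p5 OR p1), p1 is now false; NOT p5 must hold, so p5 = False.
(p4 OR p5) with p5 = False leaves only p4, so p4 = True.
From (NOT p6 OR NOT p4) and p4 = True: p6 = False.
In (NOT p2 OR p6), p6 is now false; NOT p2 must hold, so p2 = False.

False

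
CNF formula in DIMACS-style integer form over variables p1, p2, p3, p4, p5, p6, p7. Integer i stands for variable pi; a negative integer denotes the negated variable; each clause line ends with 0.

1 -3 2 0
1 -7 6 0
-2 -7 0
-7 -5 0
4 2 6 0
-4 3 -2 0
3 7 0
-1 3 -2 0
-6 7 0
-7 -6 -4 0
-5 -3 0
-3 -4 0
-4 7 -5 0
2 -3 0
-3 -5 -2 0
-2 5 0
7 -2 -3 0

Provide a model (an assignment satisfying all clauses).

Branch on p1: take p1 = True.
For the remaining variables, p2 = False, p3 = False, p4 = False, p5 = False, p6 = True, p7 = True works.

p1 = True, p2 = False, p3 = False, p4 = False, p5 = False, p6 = True, p7 = True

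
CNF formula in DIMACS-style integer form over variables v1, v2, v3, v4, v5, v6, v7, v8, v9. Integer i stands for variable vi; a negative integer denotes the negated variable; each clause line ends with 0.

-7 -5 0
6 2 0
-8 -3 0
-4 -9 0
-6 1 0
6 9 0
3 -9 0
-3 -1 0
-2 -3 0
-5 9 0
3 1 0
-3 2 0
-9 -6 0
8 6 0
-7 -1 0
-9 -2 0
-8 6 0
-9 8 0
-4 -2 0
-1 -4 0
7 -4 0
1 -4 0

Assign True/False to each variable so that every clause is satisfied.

v1=T, v2=T, v3=F, v4=F, v5=F, v6=T, v7=F, v8=F, v9=F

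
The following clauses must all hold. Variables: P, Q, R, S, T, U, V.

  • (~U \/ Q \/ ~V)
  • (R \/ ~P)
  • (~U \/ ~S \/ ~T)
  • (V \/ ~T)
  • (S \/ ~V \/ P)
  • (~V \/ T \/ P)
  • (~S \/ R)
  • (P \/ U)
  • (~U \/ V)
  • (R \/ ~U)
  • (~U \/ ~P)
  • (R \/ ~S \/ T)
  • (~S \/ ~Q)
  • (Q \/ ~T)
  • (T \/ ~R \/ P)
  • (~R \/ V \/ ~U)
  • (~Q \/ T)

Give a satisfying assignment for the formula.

P=True, Q=False, R=True, S=True, T=False, U=False, V=False

Set P = True and propagate.
  then R is forced to True.
  then U is forced to False.
Try Q = False.
  then T is forced to False.
S, V are now unconstrained; take S = True, V = False.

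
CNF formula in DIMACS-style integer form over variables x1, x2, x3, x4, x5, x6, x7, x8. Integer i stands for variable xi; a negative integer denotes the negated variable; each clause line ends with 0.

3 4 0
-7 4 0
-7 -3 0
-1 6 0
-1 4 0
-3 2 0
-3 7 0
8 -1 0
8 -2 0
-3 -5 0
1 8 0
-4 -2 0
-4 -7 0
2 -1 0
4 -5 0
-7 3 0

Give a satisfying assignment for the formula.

x1=F, x2=F, x3=F, x4=T, x5=T, x6=T, x7=F, x8=T

Check each clause:
  1. (x4 ∨ x3) — x4 is true.
  2. (¬x7 ∨ x4) — ¬x7 is true.
  3. (¬x3 ∨ ¬x7) — ¬x7 is true.
  4. (x6 ∨ ¬x1) — x6 is true.
  5. (x4 ∨ ¬x1) — x4 is true.
  6. (¬x3 ∨ x2) — ¬x3 is true.
  7. (¬x3 ∨ x7) — ¬x3 is true.
  8. (x8 ∨ ¬x1) — x8 is true.
  9. (¬x2 ∨ x8) — x8 is true.
  10. (¬x3 ∨ ¬x5) — ¬x3 is true.
  11. (x1 ∨ x8) — x8 is true.
  12. (¬x4 ∨ ¬x2) — ¬x2 is true.
  13. (¬x4 ∨ ¬x7) — ¬x7 is true.
  14. (¬x1 ∨ x2) — ¬x1 is true.
  15. (x4 ∨ ¬x5) — x4 is true.
  16. (x3 ∨ ¬x7) — ¬x7 is true.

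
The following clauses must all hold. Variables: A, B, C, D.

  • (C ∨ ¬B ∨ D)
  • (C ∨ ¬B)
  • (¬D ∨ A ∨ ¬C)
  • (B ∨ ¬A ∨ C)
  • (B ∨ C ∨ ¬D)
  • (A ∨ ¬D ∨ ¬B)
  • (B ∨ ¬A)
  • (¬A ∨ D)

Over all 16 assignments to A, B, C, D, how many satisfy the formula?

The models are:
  A=F B=F C=F D=F
  A=F B=F C=T D=F
  A=F B=T C=T D=F
  A=T B=T C=T D=T
Count: 4.

4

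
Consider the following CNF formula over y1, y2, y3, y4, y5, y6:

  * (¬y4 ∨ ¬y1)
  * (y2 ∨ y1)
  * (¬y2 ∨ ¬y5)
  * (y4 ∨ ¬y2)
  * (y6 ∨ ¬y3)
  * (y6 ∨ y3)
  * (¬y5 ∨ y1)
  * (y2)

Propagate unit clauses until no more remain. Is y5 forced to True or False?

(y2) stands alone — y2 = True.
(¬y2 ∨ ¬y5) with y2 = True leaves only ¬y5, so y5 = False.

False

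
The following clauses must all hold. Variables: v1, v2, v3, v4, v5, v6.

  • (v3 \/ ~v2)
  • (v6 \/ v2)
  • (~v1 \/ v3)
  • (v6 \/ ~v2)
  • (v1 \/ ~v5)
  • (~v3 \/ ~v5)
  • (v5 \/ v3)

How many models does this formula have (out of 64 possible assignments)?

8

Split on v3, then v2.
  v3=1, v2=1: remaining (v1,v4,v5,v6) ∈ {(0,0,0,1); (0,1,0,1); (1,0,0,1); (1,1,0,1)} — 4.
  v3=1, v2=0: remaining (v1,v4,v5,v6) ∈ {(0,0,0,1); (0,1,0,1); (1,0,0,1); (1,1,0,1)} — 4.
  v3=0, v2=1: a clause becomes empty — 0.
  v3=0, v2=0: a clause becomes empty — 0.
Total: 4 + 4 + 0 + 0 = 8.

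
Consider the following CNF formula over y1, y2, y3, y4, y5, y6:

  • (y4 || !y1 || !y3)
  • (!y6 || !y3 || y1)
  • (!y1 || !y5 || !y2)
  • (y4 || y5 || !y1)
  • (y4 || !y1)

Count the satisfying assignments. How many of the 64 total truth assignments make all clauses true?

Split on y1, then y4.
  y1=T, y4=T: y3, y6 free; 3 ways for (y2,y5) × 2^2 = 12.
  y1=T, y4=F: a clause becomes empty — 0.
  y1=F, y4=T: y2, y5 free; 3 ways for (y3,y6) × 2^2 = 12.
  y1=F, y4=F: y2, y5 free; 3 ways for (y3,y6) × 2^2 = 12.
Total: 12 + 0 + 12 + 12 = 36.

36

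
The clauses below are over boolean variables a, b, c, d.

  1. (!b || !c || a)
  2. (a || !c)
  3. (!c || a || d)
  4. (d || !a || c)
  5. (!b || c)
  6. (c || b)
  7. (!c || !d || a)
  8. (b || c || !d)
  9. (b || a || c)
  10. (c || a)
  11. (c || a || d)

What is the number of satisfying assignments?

4

Satisfying assignments:
  a=1 b=0 c=1 d=0
  a=1 b=0 c=1 d=1
  a=1 b=1 c=1 d=0
  a=1 b=1 c=1 d=1
Count: 4.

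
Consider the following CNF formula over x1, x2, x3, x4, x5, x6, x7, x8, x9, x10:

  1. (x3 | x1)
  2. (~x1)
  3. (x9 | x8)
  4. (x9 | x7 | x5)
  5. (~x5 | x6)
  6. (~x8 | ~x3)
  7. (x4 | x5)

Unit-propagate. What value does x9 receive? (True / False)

True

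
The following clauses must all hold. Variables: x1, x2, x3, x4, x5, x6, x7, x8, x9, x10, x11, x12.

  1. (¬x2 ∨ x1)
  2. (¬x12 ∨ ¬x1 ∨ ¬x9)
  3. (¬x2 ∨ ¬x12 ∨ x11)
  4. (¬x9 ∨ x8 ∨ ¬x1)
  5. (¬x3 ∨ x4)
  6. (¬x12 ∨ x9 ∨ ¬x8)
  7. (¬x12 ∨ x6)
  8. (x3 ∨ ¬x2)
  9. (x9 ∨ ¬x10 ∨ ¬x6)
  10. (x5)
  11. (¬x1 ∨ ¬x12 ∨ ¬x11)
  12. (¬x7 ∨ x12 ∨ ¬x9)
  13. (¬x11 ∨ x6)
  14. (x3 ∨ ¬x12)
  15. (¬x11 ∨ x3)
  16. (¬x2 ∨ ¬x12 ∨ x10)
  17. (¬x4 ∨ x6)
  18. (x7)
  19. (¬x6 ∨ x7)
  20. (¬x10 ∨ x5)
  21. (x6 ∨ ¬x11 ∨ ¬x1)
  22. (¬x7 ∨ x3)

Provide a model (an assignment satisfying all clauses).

x1=False, x2=False, x3=True, x4=True, x5=True, x6=True, x7=True, x8=False, x9=True, x10=True, x11=True, x12=True

Check each clause:
  1. (¬x2 ∨ x1) — ¬x2 is true.
  2. (¬x1 ∨ ¬x9 ∨ ¬x12) — ¬x1 is true.
  3. (¬x2 ∨ x11 ∨ ¬x12) — x11 is true.
  4. (¬x9 ∨ x8 ∨ ¬x1) — ¬x1 is true.
  5. (x4 ∨ ¬x3) — x4 is true.
  6. (x9 ∨ ¬x8 ∨ ¬x12) — ¬x8 is true.
  7. (x6 ∨ ¬x12) — x6 is true.
  8. (x3 ∨ ¬x2) — x3 is true.
  9. (¬x10 ∨ x9 ∨ ¬x6) — x9 is true.
  10. (x5) — x5 is true.
  11. (¬x11 ∨ ¬x12 ∨ ¬x1) — ¬x1 is true.
  12. (x12 ∨ ¬x9 ∨ ¬x7) — x12 is true.
  13. (¬x11 ∨ x6) — x6 is true.
  14. (¬x12 ∨ x3) — x3 is true.
  15. (x3 ∨ ¬x11) — x3 is true.
  16. (¬x2 ∨ ¬x12 ∨ x10) — x10 is true.
  17. (¬x4 ∨ x6) — x6 is true.
  18. (x7) — x7 is true.
  19. (¬x6 ∨ x7) — x7 is true.
  20. (¬x10 ∨ x5) — x5 is true.
  21. (¬x1 ∨ ¬x11 ∨ x6) — x6 is true.
  22. (¬x7 ∨ x3) — x3 is true.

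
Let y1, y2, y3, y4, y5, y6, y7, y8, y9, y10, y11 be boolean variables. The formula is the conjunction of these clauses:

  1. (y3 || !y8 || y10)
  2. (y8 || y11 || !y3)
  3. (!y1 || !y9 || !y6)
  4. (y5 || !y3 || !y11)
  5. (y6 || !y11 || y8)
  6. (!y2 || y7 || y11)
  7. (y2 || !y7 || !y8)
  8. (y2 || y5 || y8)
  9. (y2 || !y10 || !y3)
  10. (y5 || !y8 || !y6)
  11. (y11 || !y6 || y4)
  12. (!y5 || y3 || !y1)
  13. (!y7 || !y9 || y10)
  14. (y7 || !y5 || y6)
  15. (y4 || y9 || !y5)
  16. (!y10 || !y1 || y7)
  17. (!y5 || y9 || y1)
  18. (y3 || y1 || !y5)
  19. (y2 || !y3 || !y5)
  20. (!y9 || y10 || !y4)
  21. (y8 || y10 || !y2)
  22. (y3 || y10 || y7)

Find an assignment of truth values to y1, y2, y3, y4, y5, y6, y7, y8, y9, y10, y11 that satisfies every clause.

y1=T  y2=T  y3=T  y4=F  y5=T  y6=F  y7=T  y8=T  y9=T  y10=T  y11=F

Set y1 = True and propagate.
Try y2 = True.
For the remaining variables, y3 = True, y4 = False, y5 = True, y6 = False, y7 = True, y8 = True, y9 = True, y10 = True, y11 = False works.
Every clause has at least one true literal under this assignment.
Check each clause:
  1. (y3 || y10 || !y8) — y10 is true.
  2. (y11 || !y3 || y8) — y8 is true.
  3. (!y6 || !y1 || !y9) — !y6 is true.
  4. (y5 || !y3 || !y11) — !y11 is true.
  5. (!y11 || y8 || y6) — y8 is true.
  6. (!y2 || y7 || y11) — y7 is true.
  7. (!y8 || !y7 || y2) — y2 is true.
  8. (y2 || y5 || y8) — y8 is true.
  9. (!y3 || !y10 || y2) — y2 is true.
  10. (y5 || !y6 || !y8) — !y6 is true.
  11. (y4 || y11 || !y6) — !y6 is true.
  12. (!y1 || !y5 || y3) — y3 is true.
  13. (!y9 || y10 || !y7) — y10 is true.
  14. (y7 || y6 || !y5) — y7 is true.
  15. (y9 || !y5 || y4) — y9 is true.
  16. (y7 || !y10 || !y1) — y7 is true.
  17. (y1 || !y5 || y9) — y1 is true.
  18. (!y5 || y3 || y1) — y3 is true.
  19. (!y3 || y2 || !y5) — y2 is true.
  20. (!y9 || y10 || !y4) — y10 is true.
  21. (y10 || y8 || !y2) — y8 is true.
  22. (y10 || y7 || y3) — y10 is true.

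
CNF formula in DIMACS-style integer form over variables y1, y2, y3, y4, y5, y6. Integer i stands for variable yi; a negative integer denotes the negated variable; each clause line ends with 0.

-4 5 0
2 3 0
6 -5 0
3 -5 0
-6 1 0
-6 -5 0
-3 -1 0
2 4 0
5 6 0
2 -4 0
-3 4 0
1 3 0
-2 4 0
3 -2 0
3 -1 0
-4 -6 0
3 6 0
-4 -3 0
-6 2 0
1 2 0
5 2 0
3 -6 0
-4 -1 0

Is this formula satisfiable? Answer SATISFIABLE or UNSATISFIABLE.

UNSATISFIABLE

y3 = True:
  propagation gives y1=False, y6=False, y5=False; an empty clause results — contradiction.
y3 = False:
  propagation gives y2=True; an empty clause results — contradiction.
Every branch closes, so no satisfying assignment exists.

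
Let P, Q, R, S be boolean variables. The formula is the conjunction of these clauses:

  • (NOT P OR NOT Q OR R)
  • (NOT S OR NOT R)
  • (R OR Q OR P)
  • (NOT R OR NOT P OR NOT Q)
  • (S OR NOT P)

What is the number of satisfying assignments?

5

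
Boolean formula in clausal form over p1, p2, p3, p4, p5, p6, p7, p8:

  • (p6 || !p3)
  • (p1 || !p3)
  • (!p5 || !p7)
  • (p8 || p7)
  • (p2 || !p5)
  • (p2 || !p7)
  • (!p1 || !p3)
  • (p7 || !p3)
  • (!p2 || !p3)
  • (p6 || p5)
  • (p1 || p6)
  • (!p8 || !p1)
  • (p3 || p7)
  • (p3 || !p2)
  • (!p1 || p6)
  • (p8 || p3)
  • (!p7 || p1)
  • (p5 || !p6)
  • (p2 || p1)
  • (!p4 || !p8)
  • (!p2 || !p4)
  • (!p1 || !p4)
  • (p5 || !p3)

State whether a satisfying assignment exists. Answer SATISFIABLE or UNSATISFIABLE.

p3 = True:
  propagation gives p6=True, p1=True; an empty clause results — contradiction.
p3 = False:
  propagation gives p7=True, p5=False, p2=True; an empty clause results — contradiction.
Every branch closes, so no satisfying assignment exists.

UNSATISFIABLE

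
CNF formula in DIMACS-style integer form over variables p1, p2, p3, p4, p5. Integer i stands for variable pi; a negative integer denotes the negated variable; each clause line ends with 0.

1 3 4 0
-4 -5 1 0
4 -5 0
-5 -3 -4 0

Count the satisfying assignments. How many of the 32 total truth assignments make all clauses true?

16

Split on p4, then p5.
  p4=T, p5=T: remaining (p1,p2,p3) ∈ {(T,F,F); (T,T,F)} — 2.
  p4=T, p5=F: p1, p2, p3 free → 2^3 = 8.
  p4=F, p5=T: a clause becomes empty — 0.
  p4=F, p5=F: p2 free; 3 ways for (p1,p3) × 2^1 = 6.
Total: 2 + 8 + 0 + 6 = 16.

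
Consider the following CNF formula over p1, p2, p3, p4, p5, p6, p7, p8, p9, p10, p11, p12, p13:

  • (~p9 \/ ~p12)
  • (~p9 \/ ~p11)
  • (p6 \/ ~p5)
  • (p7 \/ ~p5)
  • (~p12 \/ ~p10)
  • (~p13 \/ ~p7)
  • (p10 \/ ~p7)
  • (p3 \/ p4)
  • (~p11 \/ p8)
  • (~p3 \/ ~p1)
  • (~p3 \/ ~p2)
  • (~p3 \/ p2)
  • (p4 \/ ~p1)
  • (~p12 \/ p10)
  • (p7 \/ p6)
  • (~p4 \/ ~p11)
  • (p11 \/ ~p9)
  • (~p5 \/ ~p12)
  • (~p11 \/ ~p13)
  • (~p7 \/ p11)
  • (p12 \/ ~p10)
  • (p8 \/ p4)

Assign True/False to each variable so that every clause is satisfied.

Pure literal: p1 appears only negated; assign p1 = False.
Pure literal: p5 appears only negated; assign p5 = False.
Branch on p2: take p2 = False.
  then p3 is forced to False.
  then p4 is forced to True.
  then p11 is forced to False.
  then p9 is forced to False.
  then p7 is forced to False.
  then p6 is forced to True.
Branch on p10: take p10 = False.
  then p12 is forced to False.
p8, p13 are now unconstrained; take p8 = True, p13 = True.

p1 = False, p2 = False, p3 = False, p4 = True, p5 = False, p6 = True, p7 = False, p8 = True, p9 = False, p10 = False, p11 = False, p12 = False, p13 = True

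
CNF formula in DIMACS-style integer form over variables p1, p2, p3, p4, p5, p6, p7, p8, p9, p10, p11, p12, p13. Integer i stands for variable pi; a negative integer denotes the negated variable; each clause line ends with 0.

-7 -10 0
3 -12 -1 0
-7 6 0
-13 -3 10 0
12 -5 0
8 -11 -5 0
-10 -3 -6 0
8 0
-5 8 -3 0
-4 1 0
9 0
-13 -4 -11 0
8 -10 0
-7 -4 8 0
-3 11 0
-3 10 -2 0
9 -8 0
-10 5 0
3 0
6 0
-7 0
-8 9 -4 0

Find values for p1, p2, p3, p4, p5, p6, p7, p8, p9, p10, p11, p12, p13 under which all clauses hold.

Unit propagation: (p8) forces p8 = True.
Unit propagation: (p9) forces p9 = True.
(p3) is a unit clause, so p3 = True.
Unit propagation: (p11) forces p11 = True.
(p6) is a unit clause, so p6 = True.
The clause (¬p10) is unit: p10 must be False.
The clause (¬p13) is unit: p13 must be False.
(¬p2) is a unit clause, so p2 = False.
The clause (¬p7) is unit: p7 must be False.
p1 occurs only positively in the remaining clauses — set p1 = True.
p4 occurs only negated in the remaining clauses — set p4 = False.
Try p5 = True.
  then p12 is forced to True.

p1=True  p2=False  p3=True  p4=False  p5=True  p6=True  p7=False  p8=True  p9=True  p10=False  p11=True  p12=True  p13=False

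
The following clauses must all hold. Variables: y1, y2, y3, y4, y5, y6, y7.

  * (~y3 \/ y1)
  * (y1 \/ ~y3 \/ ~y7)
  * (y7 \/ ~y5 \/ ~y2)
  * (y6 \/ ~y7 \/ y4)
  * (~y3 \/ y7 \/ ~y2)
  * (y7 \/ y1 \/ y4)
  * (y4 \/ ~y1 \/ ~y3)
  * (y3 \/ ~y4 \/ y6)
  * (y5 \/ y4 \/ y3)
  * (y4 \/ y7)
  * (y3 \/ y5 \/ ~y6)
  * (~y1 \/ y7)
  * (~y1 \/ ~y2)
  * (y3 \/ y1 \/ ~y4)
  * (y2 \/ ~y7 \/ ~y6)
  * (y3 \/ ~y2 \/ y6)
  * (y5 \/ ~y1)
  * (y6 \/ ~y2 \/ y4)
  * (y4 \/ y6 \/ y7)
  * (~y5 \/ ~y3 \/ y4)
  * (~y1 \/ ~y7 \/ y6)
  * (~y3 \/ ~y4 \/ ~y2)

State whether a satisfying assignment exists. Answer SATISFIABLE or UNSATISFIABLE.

SATISFIABLE

Try y1 = False.
  then y3 is forced to False.
  then y4 is forced to False.
  then y7 is forced to True.
  then y6 is forced to True.
  then y5 is forced to True.
  then y2 is forced to True.
So y1 = False, y2 = True, y3 = False, y4 = False, y5 = True, y6 = True, y7 = True is a satisfying assignment.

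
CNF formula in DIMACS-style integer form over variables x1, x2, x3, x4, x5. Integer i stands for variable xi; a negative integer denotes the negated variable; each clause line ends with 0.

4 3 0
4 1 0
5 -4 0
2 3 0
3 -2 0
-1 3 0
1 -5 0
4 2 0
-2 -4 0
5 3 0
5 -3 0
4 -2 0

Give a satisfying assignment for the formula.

Branch on x1: take x1 = True.
  then x3 is forced to True.
  then x5 is forced to True.
Set x2 = False and propagate.
  then x4 is forced to True.
Every clause has at least one true literal under this assignment.

x1=True, x2=False, x3=True, x4=True, x5=True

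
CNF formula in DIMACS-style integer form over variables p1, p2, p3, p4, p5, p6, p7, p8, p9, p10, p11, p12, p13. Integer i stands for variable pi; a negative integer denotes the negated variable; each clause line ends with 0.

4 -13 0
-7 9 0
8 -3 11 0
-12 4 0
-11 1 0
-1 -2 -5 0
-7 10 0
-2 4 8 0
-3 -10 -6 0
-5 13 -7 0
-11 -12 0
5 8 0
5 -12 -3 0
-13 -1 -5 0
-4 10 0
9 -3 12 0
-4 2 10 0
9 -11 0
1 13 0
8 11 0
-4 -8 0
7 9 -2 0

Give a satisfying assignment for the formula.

p3 occurs only negated in the remaining clauses — set p3 = False.
Pure literal: p9 appears only positively; assign p9 = True.
Try p1 = True.
The remaining clauses are satisfied by p2 = False, p4 = False, p5 = True, p6 = True, p7 = False, p8 = True, p10 = False, p11 = False, p12 = False, p13 = False.
Every clause has at least one true literal under this assignment.
Check each clause:
  1. (!p13 || p4) — !p13 is true.
  2. (!p7 || p9) — !p7 is true.
  3. (p11 || !p3 || p8) — p8 is true.
  4. (p4 || !p12) — !p12 is true.
  5. (p1 || !p11) — p1 is true.
  6. (!p2 || !p1 || !p5) — !p2 is true.
  7. (p10 || !p7) — !p7 is true.
  8. (p4 || !p2 || p8) — p8 is true.
  9. (!p6 || !p3 || !p10) — !p3 is true.
  10. (p13 || !p5 || !p7) — !p7 is true.
  11. (!p12 || !p11) — !p12 is true.
  12. (p5 || p8) — p8 is true.
  13. (!p12 || p5 || !p3) — !p3 is true.
  14. (!p5 || !p13 || !p1) — !p13 is true.
  15. (p10 || !p4) — !p4 is true.
  16. (p12 || !p3 || p9) — p9 is true.
  17. (p2 || !p4 || p10) — !p4 is true.
  18. (p9 || !p11) — p9 is true.
  19. (p1 || p13) — p1 is true.
  20. (p11 || p8) — p8 is true.
  21. (!p4 || !p8) — !p4 is true.
  22. (p7 || p9 || !p2) — p9 is true.

p1=T, p2=F, p3=F, p4=F, p5=T, p6=T, p7=F, p8=T, p9=T, p10=F, p11=F, p12=F, p13=F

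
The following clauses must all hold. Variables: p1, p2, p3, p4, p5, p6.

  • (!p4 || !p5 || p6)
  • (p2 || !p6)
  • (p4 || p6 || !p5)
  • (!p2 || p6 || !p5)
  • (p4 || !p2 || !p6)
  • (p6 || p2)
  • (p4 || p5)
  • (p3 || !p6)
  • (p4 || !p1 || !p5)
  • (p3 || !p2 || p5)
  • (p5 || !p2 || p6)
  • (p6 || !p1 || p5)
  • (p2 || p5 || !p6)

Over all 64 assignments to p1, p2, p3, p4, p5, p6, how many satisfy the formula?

Satisfying assignments:
  p1=0 p2=1 p3=1 p4=1 p5=0 p6=1
  p1=0 p2=1 p3=1 p4=1 p5=1 p6=1
  p1=1 p2=1 p3=1 p4=1 p5=0 p6=1
  p1=1 p2=1 p3=1 p4=1 p5=1 p6=1
That's 4 in total.

4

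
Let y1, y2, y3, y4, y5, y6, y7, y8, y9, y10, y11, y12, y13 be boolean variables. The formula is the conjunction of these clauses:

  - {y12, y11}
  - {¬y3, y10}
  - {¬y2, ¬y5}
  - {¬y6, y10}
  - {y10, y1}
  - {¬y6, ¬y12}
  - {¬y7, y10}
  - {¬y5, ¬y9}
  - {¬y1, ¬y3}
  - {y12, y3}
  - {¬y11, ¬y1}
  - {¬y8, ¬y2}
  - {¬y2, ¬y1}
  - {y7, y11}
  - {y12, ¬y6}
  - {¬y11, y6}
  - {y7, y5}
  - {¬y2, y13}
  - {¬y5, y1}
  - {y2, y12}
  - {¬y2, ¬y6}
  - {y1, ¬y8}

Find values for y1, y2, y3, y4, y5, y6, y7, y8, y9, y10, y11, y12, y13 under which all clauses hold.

y1 = T, y2 = F, y3 = F, y4 = T, y5 = T, y6 = F, y7 = T, y8 = T, y9 = F, y10 = T, y11 = F, y12 = T, y13 = F

y9 occurs only negated in the remaining clauses — set y9 = False.
Pure literal: y10 appears only positively; assign y10 = True.
Branch on y1: take y1 = True.
  then y3 is forced to False.
  then y12 is forced to True.
  then y6 is forced to False.
  then y11 is forced to False.
  then y2 is forced to False.
  then y7 is forced to True.
y4, y5, y8, y13 are now unconstrained; take y4 = True, y5 = True, y8 = True, y13 = False.
Every clause has at least one true literal under this assignment.
Check each clause:
  1. {y12, y11} — y12 is true.
  2. {y10, ¬y3} — y10 is true.
  3. {¬y2, ¬y5} — ¬y2 is true.
  4. {¬y6, y10} — ¬y6 is true.
  5. {y10, y1} — y1 is true.
  6. {¬y6, ¬y12} — ¬y6 is true.
  7. {¬y7, y10} — y10 is true.
  8. {¬y9, ¬y5} — ¬y9 is true.
  9. {¬y1, ¬y3} — ¬y3 is true.
  10. {y12, y3} — y12 is true.
  11. {¬y1, ¬y11} — ¬y11 is true.
  12. {¬y8, ¬y2} — ¬y2 is true.
  13. {¬y2, ¬y1} — ¬y2 is true.
  14. {y7, y11} — y7 is true.
  15. {¬y6, y12} — ¬y6 is true.
  16. {y6, ¬y11} — ¬y11 is true.
  17. {y5, y7} — y5 is true.
  18. {¬y2, y13} — ¬y2 is true.
  19. {y1, ¬y5} — y1 is true.
  20. {y2, y12} — y12 is true.
  21. {¬y6, ¬y2} — ¬y6 is true.
  22. {y1, ¬y8} — y1 is true.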